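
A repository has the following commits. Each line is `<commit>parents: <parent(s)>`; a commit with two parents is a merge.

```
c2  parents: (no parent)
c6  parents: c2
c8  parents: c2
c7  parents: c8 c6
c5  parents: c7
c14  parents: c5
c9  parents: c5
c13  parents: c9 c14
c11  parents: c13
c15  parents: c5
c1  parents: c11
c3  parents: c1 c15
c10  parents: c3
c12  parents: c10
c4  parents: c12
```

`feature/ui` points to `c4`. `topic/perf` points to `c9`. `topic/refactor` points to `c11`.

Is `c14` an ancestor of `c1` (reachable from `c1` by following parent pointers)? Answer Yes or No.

Ancestors of c1 (commits reachable by following parents): {c1, c11, c13, c14, c2, c5, c6, c7, c8, c9}.
c14 is in that set, so it is an ancestor of c1.

Yes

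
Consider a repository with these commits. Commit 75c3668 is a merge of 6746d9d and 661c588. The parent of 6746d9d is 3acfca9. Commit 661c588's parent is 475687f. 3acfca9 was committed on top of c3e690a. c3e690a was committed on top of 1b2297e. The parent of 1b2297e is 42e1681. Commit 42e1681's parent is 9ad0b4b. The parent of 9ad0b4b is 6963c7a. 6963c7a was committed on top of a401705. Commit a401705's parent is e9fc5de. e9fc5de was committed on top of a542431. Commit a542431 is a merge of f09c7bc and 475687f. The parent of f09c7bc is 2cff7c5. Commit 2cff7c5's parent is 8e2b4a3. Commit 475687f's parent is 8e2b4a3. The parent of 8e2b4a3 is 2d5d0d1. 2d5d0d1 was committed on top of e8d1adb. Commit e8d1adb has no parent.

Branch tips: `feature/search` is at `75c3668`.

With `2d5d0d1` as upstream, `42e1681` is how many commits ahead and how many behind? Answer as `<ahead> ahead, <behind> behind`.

10 ahead, 0 behind

Reachable from 42e1681: {2cff7c5, 2d5d0d1, 42e1681, 475687f, 6963c7a, 8e2b4a3, 9ad0b4b, a401705, a542431, e8d1adb, e9fc5de, f09c7bc}.
Reachable from 2d5d0d1: {2d5d0d1, e8d1adb}.
Only in 42e1681's history (ahead): {2cff7c5, 42e1681, 475687f, 6963c7a, 8e2b4a3, 9ad0b4b, a401705, a542431, e9fc5de, f09c7bc} — 10.
Only in 2d5d0d1's history (behind): {} — 0.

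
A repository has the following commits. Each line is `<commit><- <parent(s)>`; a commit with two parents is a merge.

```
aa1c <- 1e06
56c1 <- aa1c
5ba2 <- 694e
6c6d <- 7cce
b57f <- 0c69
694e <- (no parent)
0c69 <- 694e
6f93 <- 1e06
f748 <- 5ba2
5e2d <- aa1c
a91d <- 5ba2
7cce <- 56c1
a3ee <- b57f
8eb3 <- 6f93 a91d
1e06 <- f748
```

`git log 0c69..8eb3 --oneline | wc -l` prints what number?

Reachable from 8eb3: {1e06, 5ba2, 694e, 6f93, 8eb3, a91d, f748}.
Reachable from 0c69: {0c69, 694e}.
In 8eb3's history but not 0c69's: {1e06, 5ba2, 6f93, 8eb3, a91d, f748} — 6 commits.

6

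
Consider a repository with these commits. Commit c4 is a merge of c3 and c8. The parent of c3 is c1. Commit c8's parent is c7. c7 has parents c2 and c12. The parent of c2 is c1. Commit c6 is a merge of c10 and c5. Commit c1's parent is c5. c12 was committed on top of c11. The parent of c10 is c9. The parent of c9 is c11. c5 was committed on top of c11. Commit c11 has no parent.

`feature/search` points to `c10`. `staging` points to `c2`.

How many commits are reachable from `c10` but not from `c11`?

2

Reachable from c10: {c10, c11, c9}.
Reachable from c11: {c11}.
In c10's history but not c11's: {c10, c9} — 2 commits.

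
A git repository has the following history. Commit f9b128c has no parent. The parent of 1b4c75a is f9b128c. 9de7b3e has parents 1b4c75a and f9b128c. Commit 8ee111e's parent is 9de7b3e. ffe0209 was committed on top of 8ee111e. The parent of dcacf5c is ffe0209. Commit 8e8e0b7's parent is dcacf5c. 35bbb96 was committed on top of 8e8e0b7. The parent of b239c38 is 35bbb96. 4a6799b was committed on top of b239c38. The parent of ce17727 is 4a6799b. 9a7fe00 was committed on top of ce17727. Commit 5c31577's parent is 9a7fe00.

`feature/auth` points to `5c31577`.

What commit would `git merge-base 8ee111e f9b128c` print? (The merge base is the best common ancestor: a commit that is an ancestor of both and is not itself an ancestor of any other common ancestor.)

Ancestors of 8ee111e: {1b4c75a, 8ee111e, 9de7b3e, f9b128c}.
Ancestors of f9b128c: {f9b128c}.
Common ancestors: {f9b128c}.
The only common ancestor is f9b128c, so it is the merge base.

f9b128c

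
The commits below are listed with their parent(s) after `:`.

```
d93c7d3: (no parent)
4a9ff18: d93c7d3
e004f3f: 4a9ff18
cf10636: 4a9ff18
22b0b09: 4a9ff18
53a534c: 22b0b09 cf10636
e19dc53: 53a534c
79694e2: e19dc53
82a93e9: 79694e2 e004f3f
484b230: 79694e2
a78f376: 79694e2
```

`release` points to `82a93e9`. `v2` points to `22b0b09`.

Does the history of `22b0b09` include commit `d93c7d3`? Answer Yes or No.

Ancestors of 22b0b09 (commits reachable by following parents): {22b0b09, 4a9ff18, d93c7d3}.
d93c7d3 is in that set, so it is an ancestor of 22b0b09.

Yes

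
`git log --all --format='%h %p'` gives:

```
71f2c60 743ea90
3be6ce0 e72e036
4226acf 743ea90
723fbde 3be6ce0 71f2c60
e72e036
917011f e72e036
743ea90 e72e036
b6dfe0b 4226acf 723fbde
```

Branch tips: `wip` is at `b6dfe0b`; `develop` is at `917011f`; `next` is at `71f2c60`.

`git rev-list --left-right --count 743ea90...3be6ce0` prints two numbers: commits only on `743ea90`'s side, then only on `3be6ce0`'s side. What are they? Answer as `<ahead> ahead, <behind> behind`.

Reachable from 743ea90: {743ea90, e72e036}.
Reachable from 3be6ce0: {3be6ce0, e72e036}.
Only in 743ea90's history (ahead): {743ea90} — 1.
Only in 3be6ce0's history (behind): {3be6ce0} — 1.

1 ahead, 1 behind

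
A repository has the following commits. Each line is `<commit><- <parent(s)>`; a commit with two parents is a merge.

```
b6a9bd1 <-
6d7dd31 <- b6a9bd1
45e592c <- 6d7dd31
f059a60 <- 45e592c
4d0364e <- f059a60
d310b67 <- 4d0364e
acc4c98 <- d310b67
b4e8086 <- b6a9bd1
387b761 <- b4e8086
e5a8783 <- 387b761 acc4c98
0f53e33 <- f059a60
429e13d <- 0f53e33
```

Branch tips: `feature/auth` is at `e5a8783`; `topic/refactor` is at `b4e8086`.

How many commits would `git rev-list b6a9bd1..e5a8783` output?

Reachable from e5a8783: {387b761, 45e592c, 4d0364e, 6d7dd31, acc4c98, b4e8086, b6a9bd1, d310b67, e5a8783, f059a60}.
Reachable from b6a9bd1: {b6a9bd1}.
In e5a8783's history but not b6a9bd1's: {387b761, 45e592c, 4d0364e, 6d7dd31, acc4c98, b4e8086, d310b67, e5a8783, f059a60} — 9 commits.

9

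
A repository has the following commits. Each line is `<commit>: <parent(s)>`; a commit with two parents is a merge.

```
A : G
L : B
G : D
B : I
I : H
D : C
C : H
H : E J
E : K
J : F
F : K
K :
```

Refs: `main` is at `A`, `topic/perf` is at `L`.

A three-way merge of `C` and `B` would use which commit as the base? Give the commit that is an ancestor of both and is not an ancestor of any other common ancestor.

Ancestors of C: {C, E, F, H, J, K}.
Ancestors of B: {B, E, F, H, I, J, K}.
Common ancestors: {E, F, H, J, K}.
Among these, H is not an ancestor of any other common ancestor — it is the merge base.

H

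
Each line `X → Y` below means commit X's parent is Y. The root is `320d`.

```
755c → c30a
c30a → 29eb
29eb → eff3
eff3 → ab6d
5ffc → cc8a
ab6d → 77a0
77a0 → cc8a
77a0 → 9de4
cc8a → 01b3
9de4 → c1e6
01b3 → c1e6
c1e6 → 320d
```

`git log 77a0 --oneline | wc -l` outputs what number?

Walking parent pointers from 77a0: reachable set = {01b3, 320d, 77a0, 9de4, c1e6, cc8a}.
That is 6 commits.

6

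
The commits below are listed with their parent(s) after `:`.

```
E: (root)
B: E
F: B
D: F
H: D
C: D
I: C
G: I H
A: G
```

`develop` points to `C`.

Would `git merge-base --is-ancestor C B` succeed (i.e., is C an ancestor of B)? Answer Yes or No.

Ancestors of B: {B, E}.
C is not in that set, so it is not an ancestor of B.

No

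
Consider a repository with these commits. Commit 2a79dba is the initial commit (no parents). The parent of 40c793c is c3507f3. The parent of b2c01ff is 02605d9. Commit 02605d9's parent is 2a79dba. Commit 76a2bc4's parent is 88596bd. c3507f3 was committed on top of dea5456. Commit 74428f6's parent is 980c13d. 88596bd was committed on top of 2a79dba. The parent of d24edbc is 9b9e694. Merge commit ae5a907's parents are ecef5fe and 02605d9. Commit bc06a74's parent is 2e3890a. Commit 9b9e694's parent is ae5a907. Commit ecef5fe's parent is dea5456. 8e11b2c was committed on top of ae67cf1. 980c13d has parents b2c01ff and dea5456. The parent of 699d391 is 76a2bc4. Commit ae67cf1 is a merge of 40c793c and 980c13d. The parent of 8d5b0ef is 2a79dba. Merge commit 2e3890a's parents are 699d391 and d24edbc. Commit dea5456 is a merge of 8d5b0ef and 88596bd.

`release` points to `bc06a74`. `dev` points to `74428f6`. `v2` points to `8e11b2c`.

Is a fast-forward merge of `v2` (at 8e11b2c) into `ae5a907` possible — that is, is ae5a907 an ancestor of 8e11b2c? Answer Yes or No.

No

A fast-forward from ae5a907 to 8e11b2c is possible iff ae5a907 is an ancestor of 8e11b2c.
Ancestors of 8e11b2c: {02605d9, 2a79dba, 40c793c, 88596bd, 8d5b0ef, 8e11b2c, 980c13d, ae67cf1, b2c01ff, c3507f3, dea5456}.
ae5a907 is not among them, so fast-forward is not possible.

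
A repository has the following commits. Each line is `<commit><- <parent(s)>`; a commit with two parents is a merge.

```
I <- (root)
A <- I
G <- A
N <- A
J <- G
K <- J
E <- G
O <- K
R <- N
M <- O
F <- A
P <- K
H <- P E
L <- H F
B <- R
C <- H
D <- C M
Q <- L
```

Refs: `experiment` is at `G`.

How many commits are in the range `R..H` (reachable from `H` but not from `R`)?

Reachable from H: {A, E, G, H, I, J, K, P}.
Reachable from R: {A, I, N, R}.
In H's history but not R's: {E, G, H, J, K, P} — 6 commits.

6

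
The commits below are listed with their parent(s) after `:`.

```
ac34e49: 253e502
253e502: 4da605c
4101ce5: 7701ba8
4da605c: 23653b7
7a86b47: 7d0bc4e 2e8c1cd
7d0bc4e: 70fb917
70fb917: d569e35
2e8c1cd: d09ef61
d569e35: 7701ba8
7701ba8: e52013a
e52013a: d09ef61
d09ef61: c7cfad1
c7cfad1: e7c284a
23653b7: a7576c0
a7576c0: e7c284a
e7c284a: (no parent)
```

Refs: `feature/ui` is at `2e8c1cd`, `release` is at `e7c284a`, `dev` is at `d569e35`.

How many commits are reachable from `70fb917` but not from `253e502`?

6

Reachable from 70fb917: {70fb917, 7701ba8, c7cfad1, d09ef61, d569e35, e52013a, e7c284a}.
Reachable from 253e502: {23653b7, 253e502, 4da605c, a7576c0, e7c284a}.
In 70fb917's history but not 253e502's: {70fb917, 7701ba8, c7cfad1, d09ef61, d569e35, e52013a} — 6 commits.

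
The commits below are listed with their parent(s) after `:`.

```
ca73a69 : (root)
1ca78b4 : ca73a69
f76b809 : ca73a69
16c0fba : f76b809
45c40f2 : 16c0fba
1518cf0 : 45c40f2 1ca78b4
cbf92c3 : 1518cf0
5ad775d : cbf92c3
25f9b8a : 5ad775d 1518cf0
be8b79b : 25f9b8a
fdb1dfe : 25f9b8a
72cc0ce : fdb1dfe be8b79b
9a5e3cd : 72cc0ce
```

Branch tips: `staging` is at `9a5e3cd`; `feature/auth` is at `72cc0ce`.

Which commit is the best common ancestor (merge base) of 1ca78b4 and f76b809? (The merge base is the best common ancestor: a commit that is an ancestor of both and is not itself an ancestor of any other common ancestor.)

ca73a69

Ancestors of 1ca78b4: {1ca78b4, ca73a69}.
Ancestors of f76b809: {ca73a69, f76b809}.
Common ancestors: {ca73a69}.
The only common ancestor is ca73a69, so it is the merge base.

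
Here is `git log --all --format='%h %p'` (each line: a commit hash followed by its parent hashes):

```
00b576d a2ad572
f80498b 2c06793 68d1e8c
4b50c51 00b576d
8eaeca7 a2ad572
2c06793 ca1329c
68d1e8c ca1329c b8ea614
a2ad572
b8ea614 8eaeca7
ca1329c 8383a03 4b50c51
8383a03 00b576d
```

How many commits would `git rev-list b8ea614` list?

3

Walking parent pointers from b8ea614: reachable set = {8eaeca7, a2ad572, b8ea614}.
That is 3 commits.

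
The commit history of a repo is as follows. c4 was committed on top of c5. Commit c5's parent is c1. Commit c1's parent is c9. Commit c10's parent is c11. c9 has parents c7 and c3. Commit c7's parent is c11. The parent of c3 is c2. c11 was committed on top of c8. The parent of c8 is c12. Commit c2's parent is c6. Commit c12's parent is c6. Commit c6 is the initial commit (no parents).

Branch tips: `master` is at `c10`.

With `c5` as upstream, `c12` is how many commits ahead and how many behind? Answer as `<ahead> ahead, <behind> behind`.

0 ahead, 8 behind

Reachable from c12: {c12, c6}.
Reachable from c5: {c1, c11, c12, c2, c3, c5, c6, c7, c8, c9}.
Only in c12's history (ahead): {} — 0.
Only in c5's history (behind): {c1, c11, c2, c3, c5, c7, c8, c9} — 8.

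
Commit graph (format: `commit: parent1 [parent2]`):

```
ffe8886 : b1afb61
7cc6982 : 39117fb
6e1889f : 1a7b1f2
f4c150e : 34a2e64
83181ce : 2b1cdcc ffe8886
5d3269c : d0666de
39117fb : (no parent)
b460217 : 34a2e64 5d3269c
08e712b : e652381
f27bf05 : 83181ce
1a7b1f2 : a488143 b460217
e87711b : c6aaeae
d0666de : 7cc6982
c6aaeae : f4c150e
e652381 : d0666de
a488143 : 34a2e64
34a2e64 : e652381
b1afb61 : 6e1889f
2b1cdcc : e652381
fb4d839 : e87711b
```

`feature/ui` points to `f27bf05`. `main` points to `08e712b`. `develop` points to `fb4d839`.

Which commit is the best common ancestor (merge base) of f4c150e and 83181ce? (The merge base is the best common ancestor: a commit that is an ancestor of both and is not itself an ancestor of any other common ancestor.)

34a2e64

Ancestors of f4c150e: {34a2e64, 39117fb, 7cc6982, d0666de, e652381, f4c150e}.
Ancestors of 83181ce: {1a7b1f2, 2b1cdcc, 34a2e64, 39117fb, 5d3269c, 6e1889f, 7cc6982, 83181ce, a488143, b1afb61, b460217, d0666de, e652381, ffe8886}.
Common ancestors: {34a2e64, 39117fb, 7cc6982, d0666de, e652381}.
Among these, 34a2e64 is not an ancestor of any other common ancestor — it is the merge base.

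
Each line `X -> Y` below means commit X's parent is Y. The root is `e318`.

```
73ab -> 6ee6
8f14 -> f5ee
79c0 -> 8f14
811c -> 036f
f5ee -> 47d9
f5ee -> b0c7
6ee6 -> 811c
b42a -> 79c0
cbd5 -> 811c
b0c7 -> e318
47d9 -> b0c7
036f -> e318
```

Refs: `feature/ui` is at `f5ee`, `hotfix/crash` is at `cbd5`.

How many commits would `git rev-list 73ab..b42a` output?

6

Reachable from b42a: {47d9, 79c0, 8f14, b0c7, b42a, e318, f5ee}.
Reachable from 73ab: {036f, 6ee6, 73ab, 811c, e318}.
In b42a's history but not 73ab's: {47d9, 79c0, 8f14, b0c7, b42a, f5ee} — 6 commits.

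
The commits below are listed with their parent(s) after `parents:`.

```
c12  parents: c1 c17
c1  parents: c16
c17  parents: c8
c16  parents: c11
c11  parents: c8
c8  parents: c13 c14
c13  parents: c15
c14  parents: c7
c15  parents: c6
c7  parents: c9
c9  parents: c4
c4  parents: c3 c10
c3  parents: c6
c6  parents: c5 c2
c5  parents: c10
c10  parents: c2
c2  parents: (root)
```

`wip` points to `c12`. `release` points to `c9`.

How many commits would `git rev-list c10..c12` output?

15

Reachable from c12: {c1, c10, c11, c12, c13, c14, c15, c16, c17, c2, c3, c4, c5, c6, c7, c8, c9}.
Reachable from c10: {c10, c2}.
In c12's history but not c10's: {c1, c11, c12, c13, c14, c15, c16, c17, c3, c4, c5, c6, c7, c8, c9} — 15 commits.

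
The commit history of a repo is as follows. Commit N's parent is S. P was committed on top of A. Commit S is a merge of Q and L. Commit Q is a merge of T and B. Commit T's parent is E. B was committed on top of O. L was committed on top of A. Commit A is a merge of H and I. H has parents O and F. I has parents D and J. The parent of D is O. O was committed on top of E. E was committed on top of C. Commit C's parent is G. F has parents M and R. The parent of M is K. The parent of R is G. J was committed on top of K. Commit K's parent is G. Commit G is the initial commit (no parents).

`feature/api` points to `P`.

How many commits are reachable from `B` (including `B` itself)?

Walking parent pointers from B: reachable set = {B, C, E, G, O}.
That is 5 commits.

5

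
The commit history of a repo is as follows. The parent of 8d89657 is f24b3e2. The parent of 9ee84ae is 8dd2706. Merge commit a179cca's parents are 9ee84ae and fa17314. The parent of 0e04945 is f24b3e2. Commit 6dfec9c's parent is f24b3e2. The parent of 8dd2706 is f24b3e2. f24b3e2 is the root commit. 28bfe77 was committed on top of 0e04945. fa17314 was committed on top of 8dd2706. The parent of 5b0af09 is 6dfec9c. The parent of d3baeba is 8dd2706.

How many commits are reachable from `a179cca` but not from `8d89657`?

4

Reachable from a179cca: {8dd2706, 9ee84ae, a179cca, f24b3e2, fa17314}.
Reachable from 8d89657: {8d89657, f24b3e2}.
In a179cca's history but not 8d89657's: {8dd2706, 9ee84ae, a179cca, fa17314} — 4 commits.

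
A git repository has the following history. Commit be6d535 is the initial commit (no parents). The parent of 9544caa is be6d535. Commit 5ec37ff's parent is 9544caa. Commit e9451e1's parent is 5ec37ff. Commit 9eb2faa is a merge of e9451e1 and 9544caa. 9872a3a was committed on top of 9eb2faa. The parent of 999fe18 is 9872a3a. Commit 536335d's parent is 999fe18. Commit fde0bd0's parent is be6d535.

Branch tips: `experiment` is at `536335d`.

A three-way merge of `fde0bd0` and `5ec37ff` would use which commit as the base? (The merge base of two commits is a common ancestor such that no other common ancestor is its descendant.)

Ancestors of fde0bd0: {be6d535, fde0bd0}.
Ancestors of 5ec37ff: {5ec37ff, 9544caa, be6d535}.
Common ancestors: {be6d535}.
The only common ancestor is be6d535, so it is the merge base.

be6d535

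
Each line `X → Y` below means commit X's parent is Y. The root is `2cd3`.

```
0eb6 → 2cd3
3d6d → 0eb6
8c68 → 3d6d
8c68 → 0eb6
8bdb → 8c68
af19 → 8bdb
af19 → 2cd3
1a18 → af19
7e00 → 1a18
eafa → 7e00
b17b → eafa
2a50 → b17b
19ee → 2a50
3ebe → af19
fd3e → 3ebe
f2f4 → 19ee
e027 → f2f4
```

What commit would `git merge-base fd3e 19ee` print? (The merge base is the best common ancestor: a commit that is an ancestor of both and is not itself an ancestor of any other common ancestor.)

af19

Ancestors of fd3e: {0eb6, 2cd3, 3d6d, 3ebe, 8bdb, 8c68, af19, fd3e}.
Ancestors of 19ee: {0eb6, 19ee, 1a18, 2a50, 2cd3, 3d6d, 7e00, 8bdb, 8c68, af19, b17b, eafa}.
Common ancestors: {0eb6, 2cd3, 3d6d, 8bdb, 8c68, af19}.
Among these, af19 is not an ancestor of any other common ancestor — it is the merge base.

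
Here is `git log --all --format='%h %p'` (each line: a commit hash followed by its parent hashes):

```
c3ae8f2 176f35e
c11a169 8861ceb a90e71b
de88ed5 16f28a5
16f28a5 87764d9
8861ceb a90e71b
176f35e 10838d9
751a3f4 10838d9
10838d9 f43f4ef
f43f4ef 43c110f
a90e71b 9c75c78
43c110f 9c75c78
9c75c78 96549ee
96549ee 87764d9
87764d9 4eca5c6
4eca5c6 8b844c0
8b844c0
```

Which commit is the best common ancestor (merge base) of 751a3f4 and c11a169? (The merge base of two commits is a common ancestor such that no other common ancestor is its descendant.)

Ancestors of 751a3f4: {10838d9, 43c110f, 4eca5c6, 751a3f4, 87764d9, 8b844c0, 96549ee, 9c75c78, f43f4ef}.
Ancestors of c11a169: {4eca5c6, 87764d9, 8861ceb, 8b844c0, 96549ee, 9c75c78, a90e71b, c11a169}.
Common ancestors: {4eca5c6, 87764d9, 8b844c0, 96549ee, 9c75c78}.
Among these, 9c75c78 is not an ancestor of any other common ancestor — it is the merge base.

9c75c78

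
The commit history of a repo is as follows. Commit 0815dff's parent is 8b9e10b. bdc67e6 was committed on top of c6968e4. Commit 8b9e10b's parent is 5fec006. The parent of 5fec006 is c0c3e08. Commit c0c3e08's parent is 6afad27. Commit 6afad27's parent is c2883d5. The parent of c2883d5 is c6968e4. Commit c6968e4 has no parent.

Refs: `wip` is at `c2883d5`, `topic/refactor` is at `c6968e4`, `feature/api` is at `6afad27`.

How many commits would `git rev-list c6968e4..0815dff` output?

Reachable from 0815dff: {0815dff, 5fec006, 6afad27, 8b9e10b, c0c3e08, c2883d5, c6968e4}.
Reachable from c6968e4: {c6968e4}.
In 0815dff's history but not c6968e4's: {0815dff, 5fec006, 6afad27, 8b9e10b, c0c3e08, c2883d5} — 6 commits.

6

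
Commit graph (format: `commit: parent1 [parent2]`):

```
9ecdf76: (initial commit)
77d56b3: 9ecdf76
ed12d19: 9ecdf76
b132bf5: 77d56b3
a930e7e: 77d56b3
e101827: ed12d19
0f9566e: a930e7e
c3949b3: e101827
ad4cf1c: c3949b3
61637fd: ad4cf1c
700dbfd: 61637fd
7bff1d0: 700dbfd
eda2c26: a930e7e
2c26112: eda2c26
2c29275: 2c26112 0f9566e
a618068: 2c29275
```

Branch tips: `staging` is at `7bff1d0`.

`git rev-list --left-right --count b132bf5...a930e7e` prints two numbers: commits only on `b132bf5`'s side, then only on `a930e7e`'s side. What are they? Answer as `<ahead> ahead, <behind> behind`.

1 ahead, 1 behind

Reachable from b132bf5: {77d56b3, 9ecdf76, b132bf5}.
Reachable from a930e7e: {77d56b3, 9ecdf76, a930e7e}.
Only in b132bf5's history (ahead): {b132bf5} — 1.
Only in a930e7e's history (behind): {a930e7e} — 1.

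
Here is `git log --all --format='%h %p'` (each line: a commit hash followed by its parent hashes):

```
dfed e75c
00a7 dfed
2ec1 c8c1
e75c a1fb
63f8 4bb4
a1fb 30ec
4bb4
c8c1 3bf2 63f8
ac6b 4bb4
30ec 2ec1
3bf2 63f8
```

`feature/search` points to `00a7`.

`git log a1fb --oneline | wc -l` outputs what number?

Walking parent pointers from a1fb: reachable set = {2ec1, 30ec, 3bf2, 4bb4, 63f8, a1fb, c8c1}.
That is 7 commits.

7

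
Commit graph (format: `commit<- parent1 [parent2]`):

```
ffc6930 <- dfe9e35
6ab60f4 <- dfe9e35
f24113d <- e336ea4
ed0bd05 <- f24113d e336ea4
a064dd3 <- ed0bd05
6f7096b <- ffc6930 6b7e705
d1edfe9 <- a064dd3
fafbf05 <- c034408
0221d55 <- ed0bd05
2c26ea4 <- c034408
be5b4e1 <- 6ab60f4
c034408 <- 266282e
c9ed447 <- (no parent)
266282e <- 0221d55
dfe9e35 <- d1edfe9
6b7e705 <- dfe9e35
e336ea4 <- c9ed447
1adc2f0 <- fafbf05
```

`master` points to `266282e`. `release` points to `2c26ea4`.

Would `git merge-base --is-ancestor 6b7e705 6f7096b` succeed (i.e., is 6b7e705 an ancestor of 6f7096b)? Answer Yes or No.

Yes

Ancestors of 6f7096b (commits reachable by following parents): {6b7e705, 6f7096b, a064dd3, c9ed447, d1edfe9, dfe9e35, e336ea4, ed0bd05, f24113d, ffc6930}.
6b7e705 is in that set, so it is an ancestor of 6f7096b.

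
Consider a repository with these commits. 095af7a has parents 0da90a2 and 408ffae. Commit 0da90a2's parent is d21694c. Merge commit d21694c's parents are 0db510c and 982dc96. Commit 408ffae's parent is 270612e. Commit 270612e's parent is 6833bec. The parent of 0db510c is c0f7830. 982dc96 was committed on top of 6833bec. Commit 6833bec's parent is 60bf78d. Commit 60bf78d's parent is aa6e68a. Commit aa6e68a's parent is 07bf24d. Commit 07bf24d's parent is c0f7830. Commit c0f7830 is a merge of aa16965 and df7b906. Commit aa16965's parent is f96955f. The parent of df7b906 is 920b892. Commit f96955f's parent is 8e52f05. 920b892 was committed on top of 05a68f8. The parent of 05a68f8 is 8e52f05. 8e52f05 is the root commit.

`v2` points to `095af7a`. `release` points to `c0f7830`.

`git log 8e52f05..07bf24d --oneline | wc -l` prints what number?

Reachable from 07bf24d: {05a68f8, 07bf24d, 8e52f05, 920b892, aa16965, c0f7830, df7b906, f96955f}.
Reachable from 8e52f05: {8e52f05}.
In 07bf24d's history but not 8e52f05's: {05a68f8, 07bf24d, 920b892, aa16965, c0f7830, df7b906, f96955f} — 7 commits.

7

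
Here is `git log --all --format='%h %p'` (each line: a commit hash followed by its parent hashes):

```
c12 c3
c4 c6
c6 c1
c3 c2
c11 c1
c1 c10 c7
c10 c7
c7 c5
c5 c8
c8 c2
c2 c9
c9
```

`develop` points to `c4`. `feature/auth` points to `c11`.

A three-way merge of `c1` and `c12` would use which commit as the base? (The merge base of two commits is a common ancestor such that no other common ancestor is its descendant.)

c2

Ancestors of c1: {c1, c10, c2, c5, c7, c8, c9}.
Ancestors of c12: {c12, c2, c3, c9}.
Common ancestors: {c2, c9}.
Among these, c2 is not an ancestor of any other common ancestor — it is the merge base.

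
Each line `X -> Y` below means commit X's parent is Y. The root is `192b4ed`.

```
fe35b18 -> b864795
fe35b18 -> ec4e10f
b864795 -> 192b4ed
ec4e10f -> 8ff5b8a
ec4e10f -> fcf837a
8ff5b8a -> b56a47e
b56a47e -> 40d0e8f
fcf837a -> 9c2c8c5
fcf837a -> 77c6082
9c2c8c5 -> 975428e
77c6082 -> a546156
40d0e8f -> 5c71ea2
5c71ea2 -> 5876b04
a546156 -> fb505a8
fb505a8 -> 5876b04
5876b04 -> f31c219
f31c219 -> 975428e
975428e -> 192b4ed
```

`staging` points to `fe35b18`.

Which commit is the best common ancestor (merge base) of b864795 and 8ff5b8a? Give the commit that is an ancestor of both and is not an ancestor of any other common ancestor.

Ancestors of b864795: {192b4ed, b864795}.
Ancestors of 8ff5b8a: {192b4ed, 40d0e8f, 5876b04, 5c71ea2, 8ff5b8a, 975428e, b56a47e, f31c219}.
Common ancestors: {192b4ed}.
The only common ancestor is 192b4ed, so it is the merge base.

192b4ed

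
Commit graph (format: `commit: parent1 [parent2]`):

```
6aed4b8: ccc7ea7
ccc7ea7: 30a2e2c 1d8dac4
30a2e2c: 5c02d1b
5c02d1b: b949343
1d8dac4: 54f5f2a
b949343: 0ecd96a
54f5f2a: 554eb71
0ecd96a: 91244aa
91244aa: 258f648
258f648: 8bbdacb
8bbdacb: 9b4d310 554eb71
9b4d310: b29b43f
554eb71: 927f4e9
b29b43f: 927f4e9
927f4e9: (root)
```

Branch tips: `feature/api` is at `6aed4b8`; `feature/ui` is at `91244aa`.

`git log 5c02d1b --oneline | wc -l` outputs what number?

Walking parent pointers from 5c02d1b: reachable set = {0ecd96a, 258f648, 554eb71, 5c02d1b, 8bbdacb, 91244aa, 927f4e9, 9b4d310, b29b43f, b949343}.
That is 10 commits.

10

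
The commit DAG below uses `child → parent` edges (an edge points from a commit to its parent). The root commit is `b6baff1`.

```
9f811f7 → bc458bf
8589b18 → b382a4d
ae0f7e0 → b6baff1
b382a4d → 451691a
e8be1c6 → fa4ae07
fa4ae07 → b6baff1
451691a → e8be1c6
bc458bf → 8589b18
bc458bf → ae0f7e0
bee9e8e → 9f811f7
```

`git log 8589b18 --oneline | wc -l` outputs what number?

6

Walking parent pointers from 8589b18: reachable set = {451691a, 8589b18, b382a4d, b6baff1, e8be1c6, fa4ae07}.
That is 6 commits.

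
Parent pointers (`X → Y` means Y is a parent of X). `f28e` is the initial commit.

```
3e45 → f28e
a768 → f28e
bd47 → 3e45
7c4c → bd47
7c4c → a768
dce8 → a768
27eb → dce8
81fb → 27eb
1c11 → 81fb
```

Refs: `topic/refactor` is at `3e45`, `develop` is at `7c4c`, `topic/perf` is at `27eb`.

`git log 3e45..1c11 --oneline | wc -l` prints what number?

5

Reachable from 1c11: {1c11, 27eb, 81fb, a768, dce8, f28e}.
Reachable from 3e45: {3e45, f28e}.
In 1c11's history but not 3e45's: {1c11, 27eb, 81fb, a768, dce8} — 5 commits.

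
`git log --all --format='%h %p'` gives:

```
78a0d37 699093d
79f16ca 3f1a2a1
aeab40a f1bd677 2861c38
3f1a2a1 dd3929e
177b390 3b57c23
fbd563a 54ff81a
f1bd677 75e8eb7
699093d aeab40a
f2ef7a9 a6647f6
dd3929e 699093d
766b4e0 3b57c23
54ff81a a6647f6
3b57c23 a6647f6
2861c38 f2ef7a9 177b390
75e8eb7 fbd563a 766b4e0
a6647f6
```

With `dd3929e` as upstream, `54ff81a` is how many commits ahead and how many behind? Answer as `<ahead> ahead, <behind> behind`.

0 ahead, 11 behind

Reachable from 54ff81a: {54ff81a, a6647f6}.
Reachable from dd3929e: {177b390, 2861c38, 3b57c23, 54ff81a, 699093d, 75e8eb7, 766b4e0, a6647f6, aeab40a, dd3929e, f1bd677, f2ef7a9, fbd563a}.
Only in 54ff81a's history (ahead): {} — 0.
Only in dd3929e's history (behind): {177b390, 2861c38, 3b57c23, 699093d, 75e8eb7, 766b4e0, aeab40a, dd3929e, f1bd677, f2ef7a9, fbd563a} — 11.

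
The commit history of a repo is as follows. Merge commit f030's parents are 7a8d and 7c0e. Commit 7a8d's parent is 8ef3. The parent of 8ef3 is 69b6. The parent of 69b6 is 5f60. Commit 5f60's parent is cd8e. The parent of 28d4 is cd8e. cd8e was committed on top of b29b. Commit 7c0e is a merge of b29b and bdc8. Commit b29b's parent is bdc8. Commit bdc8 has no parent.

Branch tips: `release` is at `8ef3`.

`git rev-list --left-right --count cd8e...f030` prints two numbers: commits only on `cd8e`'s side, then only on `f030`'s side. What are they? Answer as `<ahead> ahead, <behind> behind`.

Reachable from cd8e: {b29b, bdc8, cd8e}.
Reachable from f030: {5f60, 69b6, 7a8d, 7c0e, 8ef3, b29b, bdc8, cd8e, f030}.
Only in cd8e's history (ahead): {} — 0.
Only in f030's history (behind): {5f60, 69b6, 7a8d, 7c0e, 8ef3, f030} — 6.

0 ahead, 6 behind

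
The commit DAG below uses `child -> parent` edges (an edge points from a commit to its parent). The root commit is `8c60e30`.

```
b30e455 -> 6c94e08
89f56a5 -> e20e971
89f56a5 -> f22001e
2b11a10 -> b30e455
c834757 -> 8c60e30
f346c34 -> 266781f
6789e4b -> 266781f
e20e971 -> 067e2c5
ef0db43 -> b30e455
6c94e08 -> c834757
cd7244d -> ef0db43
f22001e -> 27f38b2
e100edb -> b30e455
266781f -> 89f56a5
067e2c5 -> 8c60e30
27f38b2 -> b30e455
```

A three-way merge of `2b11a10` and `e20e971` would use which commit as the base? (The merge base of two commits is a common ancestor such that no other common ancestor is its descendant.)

8c60e30

Ancestors of 2b11a10: {2b11a10, 6c94e08, 8c60e30, b30e455, c834757}.
Ancestors of e20e971: {067e2c5, 8c60e30, e20e971}.
Common ancestors: {8c60e30}.
The only common ancestor is 8c60e30, so it is the merge base.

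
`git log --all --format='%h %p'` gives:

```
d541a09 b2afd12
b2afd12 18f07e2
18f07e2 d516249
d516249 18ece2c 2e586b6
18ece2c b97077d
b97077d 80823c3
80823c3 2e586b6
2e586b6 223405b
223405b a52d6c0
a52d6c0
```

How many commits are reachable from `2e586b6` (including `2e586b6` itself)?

Walking parent pointers from 2e586b6: reachable set = {223405b, 2e586b6, a52d6c0}.
That is 3 commits.

3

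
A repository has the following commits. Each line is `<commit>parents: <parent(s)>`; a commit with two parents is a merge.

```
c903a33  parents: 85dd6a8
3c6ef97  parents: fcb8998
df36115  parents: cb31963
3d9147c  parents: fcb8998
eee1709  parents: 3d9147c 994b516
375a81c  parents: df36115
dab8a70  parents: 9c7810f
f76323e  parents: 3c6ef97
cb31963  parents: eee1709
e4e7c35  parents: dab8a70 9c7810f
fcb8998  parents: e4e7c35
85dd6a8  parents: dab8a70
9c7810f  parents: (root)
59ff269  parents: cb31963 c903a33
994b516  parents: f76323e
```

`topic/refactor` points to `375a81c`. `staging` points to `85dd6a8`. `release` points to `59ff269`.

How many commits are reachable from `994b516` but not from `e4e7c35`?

Reachable from 994b516: {3c6ef97, 994b516, 9c7810f, dab8a70, e4e7c35, f76323e, fcb8998}.
Reachable from e4e7c35: {9c7810f, dab8a70, e4e7c35}.
In 994b516's history but not e4e7c35's: {3c6ef97, 994b516, f76323e, fcb8998} — 4 commits.

4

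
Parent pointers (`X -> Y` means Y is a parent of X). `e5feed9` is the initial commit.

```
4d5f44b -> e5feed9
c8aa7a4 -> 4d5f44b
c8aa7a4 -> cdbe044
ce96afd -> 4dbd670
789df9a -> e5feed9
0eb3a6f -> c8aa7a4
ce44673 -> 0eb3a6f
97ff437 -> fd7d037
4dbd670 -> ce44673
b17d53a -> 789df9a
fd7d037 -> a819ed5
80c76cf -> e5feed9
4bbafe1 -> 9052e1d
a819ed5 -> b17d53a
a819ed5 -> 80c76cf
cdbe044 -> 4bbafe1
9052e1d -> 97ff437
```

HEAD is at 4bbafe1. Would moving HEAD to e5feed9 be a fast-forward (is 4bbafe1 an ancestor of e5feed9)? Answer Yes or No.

A fast-forward from 4bbafe1 to e5feed9 is possible iff 4bbafe1 is an ancestor of e5feed9.
Ancestors of e5feed9: {e5feed9}.
4bbafe1 is not among them, so fast-forward is not possible.

No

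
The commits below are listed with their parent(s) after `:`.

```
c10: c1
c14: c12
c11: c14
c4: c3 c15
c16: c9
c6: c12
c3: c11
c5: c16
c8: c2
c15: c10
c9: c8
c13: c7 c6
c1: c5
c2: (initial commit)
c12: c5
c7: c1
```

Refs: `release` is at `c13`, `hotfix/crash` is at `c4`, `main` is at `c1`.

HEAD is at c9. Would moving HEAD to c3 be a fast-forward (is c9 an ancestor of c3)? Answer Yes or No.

A fast-forward from c9 to c3 is possible iff c9 is an ancestor of c3.
Ancestors of c3: {c11, c12, c14, c16, c2, c3, c5, c8, c9}.
c9 is among them, so fast-forward is possible.

Yes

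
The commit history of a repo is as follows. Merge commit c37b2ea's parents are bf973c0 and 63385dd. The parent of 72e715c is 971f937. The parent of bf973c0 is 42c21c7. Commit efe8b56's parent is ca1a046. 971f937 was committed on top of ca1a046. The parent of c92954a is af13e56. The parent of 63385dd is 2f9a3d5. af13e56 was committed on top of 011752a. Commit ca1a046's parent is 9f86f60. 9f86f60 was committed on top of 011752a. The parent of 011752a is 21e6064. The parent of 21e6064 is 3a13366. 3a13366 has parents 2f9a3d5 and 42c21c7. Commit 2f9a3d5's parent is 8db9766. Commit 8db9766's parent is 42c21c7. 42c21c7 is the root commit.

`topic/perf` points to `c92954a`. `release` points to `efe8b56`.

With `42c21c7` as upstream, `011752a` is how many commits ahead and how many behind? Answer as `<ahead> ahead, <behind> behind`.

5 ahead, 0 behind

Reachable from 011752a: {011752a, 21e6064, 2f9a3d5, 3a13366, 42c21c7, 8db9766}.
Reachable from 42c21c7: {42c21c7}.
Only in 011752a's history (ahead): {011752a, 21e6064, 2f9a3d5, 3a13366, 8db9766} — 5.
Only in 42c21c7's history (behind): {} — 0.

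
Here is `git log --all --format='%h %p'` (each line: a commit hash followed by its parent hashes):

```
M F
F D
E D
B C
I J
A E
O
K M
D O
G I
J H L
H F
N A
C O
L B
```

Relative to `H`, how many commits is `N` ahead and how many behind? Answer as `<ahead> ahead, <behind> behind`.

3 ahead, 2 behind

Reachable from N: {A, D, E, N, O}.
Reachable from H: {D, F, H, O}.
Only in N's history (ahead): {A, E, N} — 3.
Only in H's history (behind): {F, H} — 2.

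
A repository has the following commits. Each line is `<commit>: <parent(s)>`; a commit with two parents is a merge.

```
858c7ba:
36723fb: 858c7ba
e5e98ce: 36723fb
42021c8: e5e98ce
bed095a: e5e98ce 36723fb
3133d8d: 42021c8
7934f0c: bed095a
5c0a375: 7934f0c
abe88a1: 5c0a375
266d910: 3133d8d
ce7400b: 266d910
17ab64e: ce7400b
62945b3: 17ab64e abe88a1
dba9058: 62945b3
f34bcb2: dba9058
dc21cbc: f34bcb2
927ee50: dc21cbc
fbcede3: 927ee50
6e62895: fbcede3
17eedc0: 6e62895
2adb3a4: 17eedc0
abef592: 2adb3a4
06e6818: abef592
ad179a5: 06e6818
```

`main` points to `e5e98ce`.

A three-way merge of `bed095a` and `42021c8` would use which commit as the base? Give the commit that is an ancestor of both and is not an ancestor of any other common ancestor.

e5e98ce

Ancestors of bed095a: {36723fb, 858c7ba, bed095a, e5e98ce}.
Ancestors of 42021c8: {36723fb, 42021c8, 858c7ba, e5e98ce}.
Common ancestors: {36723fb, 858c7ba, e5e98ce}.
Among these, e5e98ce is not an ancestor of any other common ancestor — it is the merge base.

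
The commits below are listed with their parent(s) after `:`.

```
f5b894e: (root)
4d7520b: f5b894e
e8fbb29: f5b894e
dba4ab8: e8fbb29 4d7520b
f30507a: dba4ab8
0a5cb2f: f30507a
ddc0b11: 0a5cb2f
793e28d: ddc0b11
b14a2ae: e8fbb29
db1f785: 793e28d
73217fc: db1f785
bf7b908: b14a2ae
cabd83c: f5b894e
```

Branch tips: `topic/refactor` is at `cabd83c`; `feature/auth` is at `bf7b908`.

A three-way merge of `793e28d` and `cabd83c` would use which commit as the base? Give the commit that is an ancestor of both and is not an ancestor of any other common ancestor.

f5b894e

Ancestors of 793e28d: {0a5cb2f, 4d7520b, 793e28d, dba4ab8, ddc0b11, e8fbb29, f30507a, f5b894e}.
Ancestors of cabd83c: {cabd83c, f5b894e}.
Common ancestors: {f5b894e}.
The only common ancestor is f5b894e, so it is the merge base.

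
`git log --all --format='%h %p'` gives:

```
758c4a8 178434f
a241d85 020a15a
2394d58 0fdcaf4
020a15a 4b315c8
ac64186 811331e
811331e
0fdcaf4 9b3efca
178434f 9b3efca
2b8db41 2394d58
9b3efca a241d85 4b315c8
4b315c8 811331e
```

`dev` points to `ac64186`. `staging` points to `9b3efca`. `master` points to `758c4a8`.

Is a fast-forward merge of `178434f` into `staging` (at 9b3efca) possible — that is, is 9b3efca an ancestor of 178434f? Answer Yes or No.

Yes

A fast-forward from 9b3efca to 178434f is possible iff 9b3efca is an ancestor of 178434f.
Ancestors of 178434f: {020a15a, 178434f, 4b315c8, 811331e, 9b3efca, a241d85}.
9b3efca is among them, so fast-forward is possible.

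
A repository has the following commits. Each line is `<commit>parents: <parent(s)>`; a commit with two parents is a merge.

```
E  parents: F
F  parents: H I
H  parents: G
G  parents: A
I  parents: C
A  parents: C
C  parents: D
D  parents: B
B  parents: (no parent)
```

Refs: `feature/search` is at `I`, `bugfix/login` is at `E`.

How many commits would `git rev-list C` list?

Walking parent pointers from C: reachable set = {B, C, D}.
That is 3 commits.

3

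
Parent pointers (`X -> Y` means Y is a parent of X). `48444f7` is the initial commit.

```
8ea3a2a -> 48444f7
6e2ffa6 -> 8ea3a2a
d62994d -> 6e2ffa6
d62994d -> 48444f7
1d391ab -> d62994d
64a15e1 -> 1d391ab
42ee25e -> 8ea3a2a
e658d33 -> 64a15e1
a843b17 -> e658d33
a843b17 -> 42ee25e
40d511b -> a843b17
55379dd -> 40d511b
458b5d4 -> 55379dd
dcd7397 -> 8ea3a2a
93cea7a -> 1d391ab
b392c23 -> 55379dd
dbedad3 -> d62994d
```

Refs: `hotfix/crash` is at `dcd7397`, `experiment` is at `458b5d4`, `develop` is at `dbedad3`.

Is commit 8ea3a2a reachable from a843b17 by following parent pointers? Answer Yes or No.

Ancestors of a843b17 (commits reachable by following parents): {1d391ab, 42ee25e, 48444f7, 64a15e1, 6e2ffa6, 8ea3a2a, a843b17, d62994d, e658d33}.
8ea3a2a is in that set, so it is an ancestor of a843b17.

Yes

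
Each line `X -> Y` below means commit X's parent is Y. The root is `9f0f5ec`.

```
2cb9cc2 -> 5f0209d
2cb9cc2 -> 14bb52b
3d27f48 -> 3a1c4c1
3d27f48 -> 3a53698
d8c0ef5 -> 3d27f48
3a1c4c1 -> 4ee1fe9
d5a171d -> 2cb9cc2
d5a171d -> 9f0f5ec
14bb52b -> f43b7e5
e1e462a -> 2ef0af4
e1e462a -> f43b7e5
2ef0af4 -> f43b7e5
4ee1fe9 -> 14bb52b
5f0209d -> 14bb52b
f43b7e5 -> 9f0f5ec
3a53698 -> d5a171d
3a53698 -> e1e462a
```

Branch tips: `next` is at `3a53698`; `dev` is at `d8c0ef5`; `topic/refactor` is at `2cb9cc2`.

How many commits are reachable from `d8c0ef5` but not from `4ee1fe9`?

Reachable from d8c0ef5: {14bb52b, 2cb9cc2, 2ef0af4, 3a1c4c1, 3a53698, 3d27f48, 4ee1fe9, 5f0209d, 9f0f5ec, d5a171d, d8c0ef5, e1e462a, f43b7e5}.
Reachable from 4ee1fe9: {14bb52b, 4ee1fe9, 9f0f5ec, f43b7e5}.
In d8c0ef5's history but not 4ee1fe9's: {2cb9cc2, 2ef0af4, 3a1c4c1, 3a53698, 3d27f48, 5f0209d, d5a171d, d8c0ef5, e1e462a} — 9 commits.

9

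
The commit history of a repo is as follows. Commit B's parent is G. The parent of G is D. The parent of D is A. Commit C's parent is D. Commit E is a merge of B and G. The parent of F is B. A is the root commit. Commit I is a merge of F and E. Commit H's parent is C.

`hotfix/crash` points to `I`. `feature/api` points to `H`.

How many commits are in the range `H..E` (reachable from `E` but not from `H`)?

3

Reachable from E: {A, B, D, E, G}.
Reachable from H: {A, C, D, H}.
In E's history but not H's: {B, E, G} — 3 commits.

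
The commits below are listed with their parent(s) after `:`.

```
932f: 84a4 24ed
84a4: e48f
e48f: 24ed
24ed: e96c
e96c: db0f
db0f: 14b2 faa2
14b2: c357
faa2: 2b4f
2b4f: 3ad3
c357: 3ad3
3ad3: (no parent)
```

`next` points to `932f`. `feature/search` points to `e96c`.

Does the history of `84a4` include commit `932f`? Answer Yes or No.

No

Ancestors of 84a4: {14b2, 24ed, 2b4f, 3ad3, 84a4, c357, db0f, e48f, e96c, faa2}.
932f is not in that set, so it is not an ancestor of 84a4.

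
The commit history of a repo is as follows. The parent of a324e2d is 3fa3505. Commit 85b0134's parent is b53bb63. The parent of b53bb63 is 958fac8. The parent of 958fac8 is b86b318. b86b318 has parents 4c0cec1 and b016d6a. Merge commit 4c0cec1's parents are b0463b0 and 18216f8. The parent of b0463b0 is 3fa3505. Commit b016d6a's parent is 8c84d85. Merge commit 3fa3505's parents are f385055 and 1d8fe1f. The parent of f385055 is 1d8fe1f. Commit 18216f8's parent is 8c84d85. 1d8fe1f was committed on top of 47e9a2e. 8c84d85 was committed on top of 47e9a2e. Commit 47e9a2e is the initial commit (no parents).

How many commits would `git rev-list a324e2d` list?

5

Walking parent pointers from a324e2d: reachable set = {1d8fe1f, 3fa3505, 47e9a2e, a324e2d, f385055}.
That is 5 commits.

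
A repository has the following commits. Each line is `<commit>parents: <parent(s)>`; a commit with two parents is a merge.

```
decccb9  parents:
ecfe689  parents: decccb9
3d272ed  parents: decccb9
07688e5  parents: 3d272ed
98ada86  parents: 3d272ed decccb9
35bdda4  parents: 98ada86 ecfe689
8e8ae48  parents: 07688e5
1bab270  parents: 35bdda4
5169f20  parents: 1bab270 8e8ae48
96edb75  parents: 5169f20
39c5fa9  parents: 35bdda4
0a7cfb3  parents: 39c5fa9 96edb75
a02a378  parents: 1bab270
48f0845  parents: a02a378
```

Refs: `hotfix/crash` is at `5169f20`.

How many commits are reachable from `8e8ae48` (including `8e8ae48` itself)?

4

Walking parent pointers from 8e8ae48: reachable set = {07688e5, 3d272ed, 8e8ae48, decccb9}.
That is 4 commits.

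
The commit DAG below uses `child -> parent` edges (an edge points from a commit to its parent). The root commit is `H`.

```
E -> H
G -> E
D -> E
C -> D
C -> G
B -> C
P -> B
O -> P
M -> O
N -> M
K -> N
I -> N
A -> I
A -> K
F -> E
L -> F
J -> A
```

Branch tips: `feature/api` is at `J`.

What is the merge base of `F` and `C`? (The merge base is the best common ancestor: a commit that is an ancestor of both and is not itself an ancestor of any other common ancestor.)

Ancestors of F: {E, F, H}.
Ancestors of C: {C, D, E, G, H}.
Common ancestors: {E, H}.
Among these, E is not an ancestor of any other common ancestor — it is the merge base.

E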